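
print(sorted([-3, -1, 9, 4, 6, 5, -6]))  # [-6, -3, -1, 4, 5, 6, 9]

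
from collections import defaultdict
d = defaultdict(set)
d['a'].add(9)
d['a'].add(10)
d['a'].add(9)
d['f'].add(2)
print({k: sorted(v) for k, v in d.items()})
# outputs {'a': [9, 10], 'f': [2]}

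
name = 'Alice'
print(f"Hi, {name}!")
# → Hi, Alice!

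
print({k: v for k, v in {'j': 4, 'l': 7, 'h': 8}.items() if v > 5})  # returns {'l': 7, 'h': 8}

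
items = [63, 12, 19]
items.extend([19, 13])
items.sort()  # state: [12, 13, 19, 19, 63]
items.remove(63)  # [12, 13, 19, 19]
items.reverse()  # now [19, 19, 13, 12]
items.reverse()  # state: [12, 13, 19, 19]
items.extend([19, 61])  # [12, 13, 19, 19, 19, 61]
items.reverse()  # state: [61, 19, 19, 19, 13, 12]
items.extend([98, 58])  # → [61, 19, 19, 19, 13, 12, 98, 58]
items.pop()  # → 58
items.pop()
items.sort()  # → [12, 13, 19, 19, 19, 61]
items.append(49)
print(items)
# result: [12, 13, 19, 19, 19, 61, 49]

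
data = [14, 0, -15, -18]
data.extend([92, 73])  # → [14, 0, -15, -18, 92, 73]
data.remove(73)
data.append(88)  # [14, 0, -15, -18, 92, 88]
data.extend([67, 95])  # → [14, 0, -15, -18, 92, 88, 67, 95]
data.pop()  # 95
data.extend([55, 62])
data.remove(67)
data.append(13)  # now [14, 0, -15, -18, 92, 88, 55, 62, 13]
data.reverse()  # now [13, 62, 55, 88, 92, -18, -15, 0, 14]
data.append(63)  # [13, 62, 55, 88, 92, -18, -15, 0, 14, 63]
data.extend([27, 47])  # [13, 62, 55, 88, 92, -18, -15, 0, 14, 63, 27, 47]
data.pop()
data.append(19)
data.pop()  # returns 19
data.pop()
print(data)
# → [13, 62, 55, 88, 92, -18, -15, 0, 14, 63]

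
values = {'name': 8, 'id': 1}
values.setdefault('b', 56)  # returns 56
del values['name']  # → {'id': 1, 'b': 56}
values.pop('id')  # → 1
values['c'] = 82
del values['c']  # {'b': 56}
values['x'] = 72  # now {'b': 56, 'x': 72}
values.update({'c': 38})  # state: {'b': 56, 'x': 72, 'c': 38}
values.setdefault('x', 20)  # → 72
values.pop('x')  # 72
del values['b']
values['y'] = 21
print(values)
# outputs {'c': 38, 'y': 21}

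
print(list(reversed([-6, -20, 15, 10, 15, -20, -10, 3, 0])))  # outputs [0, 3, -10, -20, 15, 10, 15, -20, -6]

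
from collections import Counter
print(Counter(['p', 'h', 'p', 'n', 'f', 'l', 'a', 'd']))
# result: Counter({'p': 2, 'h': 1, 'n': 1, 'f': 1, 'l': 1, 'a': 1, 'd': 1})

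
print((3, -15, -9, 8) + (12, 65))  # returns (3, -15, -9, 8, 12, 65)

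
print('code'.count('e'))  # 1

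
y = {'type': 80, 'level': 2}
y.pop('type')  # 80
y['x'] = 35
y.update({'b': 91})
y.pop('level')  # 2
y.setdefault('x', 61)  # 35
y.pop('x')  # 35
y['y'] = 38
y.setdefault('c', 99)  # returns 99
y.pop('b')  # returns 91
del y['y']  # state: {'c': 99}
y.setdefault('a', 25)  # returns 25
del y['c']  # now {'a': 25}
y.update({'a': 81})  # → {'a': 81}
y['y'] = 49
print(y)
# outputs {'a': 81, 'y': 49}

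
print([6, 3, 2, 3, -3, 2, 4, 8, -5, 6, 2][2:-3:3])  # [2, 2]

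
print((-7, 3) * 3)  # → (-7, 3, -7, 3, -7, 3)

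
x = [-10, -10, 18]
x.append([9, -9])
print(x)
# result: [-10, -10, 18, [9, -9]]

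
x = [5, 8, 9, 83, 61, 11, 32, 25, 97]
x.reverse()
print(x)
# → [97, 25, 32, 11, 61, 83, 9, 8, 5]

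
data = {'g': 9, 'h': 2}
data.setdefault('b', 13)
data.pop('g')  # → 9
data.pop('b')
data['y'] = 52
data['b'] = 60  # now {'h': 2, 'y': 52, 'b': 60}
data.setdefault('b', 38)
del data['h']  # {'y': 52, 'b': 60}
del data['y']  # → {'b': 60}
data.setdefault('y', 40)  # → 40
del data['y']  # {'b': 60}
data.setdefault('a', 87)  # 87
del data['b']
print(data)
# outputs {'a': 87}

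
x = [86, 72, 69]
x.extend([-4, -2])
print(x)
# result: [86, 72, 69, -4, -2]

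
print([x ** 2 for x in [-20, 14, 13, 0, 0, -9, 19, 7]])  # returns [400, 196, 169, 0, 0, 81, 361, 49]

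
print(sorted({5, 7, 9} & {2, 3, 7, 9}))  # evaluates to [7, 9]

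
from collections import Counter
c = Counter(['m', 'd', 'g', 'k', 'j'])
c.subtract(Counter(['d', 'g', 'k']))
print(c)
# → Counter({'m': 1, 'j': 1, 'd': 0, 'g': 0, 'k': 0})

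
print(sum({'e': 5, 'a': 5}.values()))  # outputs 10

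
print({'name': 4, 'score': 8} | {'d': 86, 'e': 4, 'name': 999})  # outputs {'name': 999, 'score': 8, 'd': 86, 'e': 4}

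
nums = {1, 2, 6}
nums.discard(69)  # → {1, 2, 6}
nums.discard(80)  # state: {1, 2, 6}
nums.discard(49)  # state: {1, 2, 6}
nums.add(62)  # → {1, 2, 6, 62}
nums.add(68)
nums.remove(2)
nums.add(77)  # {1, 6, 62, 68, 77}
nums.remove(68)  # {1, 6, 62, 77}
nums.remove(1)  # {6, 62, 77}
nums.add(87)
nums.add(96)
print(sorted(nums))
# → [6, 62, 77, 87, 96]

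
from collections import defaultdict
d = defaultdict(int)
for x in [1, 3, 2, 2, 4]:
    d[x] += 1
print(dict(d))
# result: {1: 1, 3: 1, 2: 2, 4: 1}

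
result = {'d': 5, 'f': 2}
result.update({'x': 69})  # {'d': 5, 'f': 2, 'x': 69}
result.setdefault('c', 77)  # 77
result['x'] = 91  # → {'d': 5, 'f': 2, 'x': 91, 'c': 77}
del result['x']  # {'d': 5, 'f': 2, 'c': 77}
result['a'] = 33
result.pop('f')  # 2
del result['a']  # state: {'d': 5, 'c': 77}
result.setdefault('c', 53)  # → 77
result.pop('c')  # 77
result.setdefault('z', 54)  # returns 54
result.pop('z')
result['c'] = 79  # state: {'d': 5, 'c': 79}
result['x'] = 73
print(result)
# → {'d': 5, 'c': 79, 'x': 73}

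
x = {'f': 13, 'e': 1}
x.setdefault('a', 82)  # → 82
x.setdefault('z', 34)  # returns 34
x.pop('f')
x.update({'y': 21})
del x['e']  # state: {'a': 82, 'z': 34, 'y': 21}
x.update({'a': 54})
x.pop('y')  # 21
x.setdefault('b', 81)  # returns 81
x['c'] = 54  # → {'a': 54, 'z': 34, 'b': 81, 'c': 54}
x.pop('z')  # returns 34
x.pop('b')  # 81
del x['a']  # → {'c': 54}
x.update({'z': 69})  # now {'c': 54, 'z': 69}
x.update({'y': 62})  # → {'c': 54, 'z': 69, 'y': 62}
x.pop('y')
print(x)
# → {'c': 54, 'z': 69}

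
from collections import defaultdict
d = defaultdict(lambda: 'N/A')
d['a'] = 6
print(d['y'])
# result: N/A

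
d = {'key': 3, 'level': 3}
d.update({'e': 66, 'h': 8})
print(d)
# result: {'key': 3, 'level': 3, 'e': 66, 'h': 8}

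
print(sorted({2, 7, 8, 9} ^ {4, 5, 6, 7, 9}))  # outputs [2, 4, 5, 6, 8]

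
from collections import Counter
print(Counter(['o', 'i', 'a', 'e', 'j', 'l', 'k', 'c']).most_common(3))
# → [('o', 1), ('i', 1), ('a', 1)]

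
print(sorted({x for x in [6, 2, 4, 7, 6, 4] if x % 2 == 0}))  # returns [2, 4, 6]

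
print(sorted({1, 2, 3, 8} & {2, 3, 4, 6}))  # [2, 3]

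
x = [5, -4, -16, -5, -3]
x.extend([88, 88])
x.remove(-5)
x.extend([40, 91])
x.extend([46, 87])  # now [5, -4, -16, -3, 88, 88, 40, 91, 46, 87]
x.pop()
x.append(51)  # [5, -4, -16, -3, 88, 88, 40, 91, 46, 51]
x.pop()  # 51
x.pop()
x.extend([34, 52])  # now [5, -4, -16, -3, 88, 88, 40, 91, 34, 52]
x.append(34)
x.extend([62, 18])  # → [5, -4, -16, -3, 88, 88, 40, 91, 34, 52, 34, 62, 18]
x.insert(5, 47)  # [5, -4, -16, -3, 88, 47, 88, 40, 91, 34, 52, 34, 62, 18]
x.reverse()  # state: [18, 62, 34, 52, 34, 91, 40, 88, 47, 88, -3, -16, -4, 5]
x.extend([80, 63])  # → [18, 62, 34, 52, 34, 91, 40, 88, 47, 88, -3, -16, -4, 5, 80, 63]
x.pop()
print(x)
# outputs [18, 62, 34, 52, 34, 91, 40, 88, 47, 88, -3, -16, -4, 5, 80]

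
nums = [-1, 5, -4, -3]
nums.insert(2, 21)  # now [-1, 5, 21, -4, -3]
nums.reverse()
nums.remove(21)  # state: [-3, -4, 5, -1]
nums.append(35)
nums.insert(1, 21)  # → [-3, 21, -4, 5, -1, 35]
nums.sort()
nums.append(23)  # [-4, -3, -1, 5, 21, 35, 23]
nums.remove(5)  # [-4, -3, -1, 21, 35, 23]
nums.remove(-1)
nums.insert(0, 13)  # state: [13, -4, -3, 21, 35, 23]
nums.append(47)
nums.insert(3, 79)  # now [13, -4, -3, 79, 21, 35, 23, 47]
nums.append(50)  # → [13, -4, -3, 79, 21, 35, 23, 47, 50]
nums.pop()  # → 50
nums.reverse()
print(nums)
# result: [47, 23, 35, 21, 79, -3, -4, 13]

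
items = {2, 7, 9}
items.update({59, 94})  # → {2, 7, 9, 59, 94}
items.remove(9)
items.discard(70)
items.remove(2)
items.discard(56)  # {7, 59, 94}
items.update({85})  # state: {7, 59, 85, 94}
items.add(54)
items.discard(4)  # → {7, 54, 59, 85, 94}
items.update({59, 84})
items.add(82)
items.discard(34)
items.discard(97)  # {7, 54, 59, 82, 84, 85, 94}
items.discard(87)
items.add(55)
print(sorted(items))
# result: [7, 54, 55, 59, 82, 84, 85, 94]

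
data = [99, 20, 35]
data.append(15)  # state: [99, 20, 35, 15]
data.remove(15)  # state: [99, 20, 35]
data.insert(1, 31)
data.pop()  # 35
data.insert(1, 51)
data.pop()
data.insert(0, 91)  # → [91, 99, 51, 31]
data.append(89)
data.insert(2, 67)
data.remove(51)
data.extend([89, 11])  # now [91, 99, 67, 31, 89, 89, 11]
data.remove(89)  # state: [91, 99, 67, 31, 89, 11]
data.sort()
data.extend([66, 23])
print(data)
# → [11, 31, 67, 89, 91, 99, 66, 23]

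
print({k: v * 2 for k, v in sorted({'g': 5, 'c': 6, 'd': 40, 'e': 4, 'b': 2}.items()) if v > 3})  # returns {'c': 12, 'd': 80, 'e': 8, 'g': 10}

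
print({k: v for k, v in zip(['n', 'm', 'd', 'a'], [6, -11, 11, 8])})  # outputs {'n': 6, 'm': -11, 'd': 11, 'a': 8}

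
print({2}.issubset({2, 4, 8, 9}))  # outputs True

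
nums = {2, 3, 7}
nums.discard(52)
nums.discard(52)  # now {2, 3, 7}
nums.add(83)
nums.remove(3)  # {2, 7, 83}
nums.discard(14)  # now {2, 7, 83}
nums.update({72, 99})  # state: {2, 7, 72, 83, 99}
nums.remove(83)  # {2, 7, 72, 99}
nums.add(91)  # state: {2, 7, 72, 91, 99}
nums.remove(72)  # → {2, 7, 91, 99}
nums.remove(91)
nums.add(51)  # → {2, 7, 51, 99}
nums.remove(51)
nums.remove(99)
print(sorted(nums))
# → [2, 7]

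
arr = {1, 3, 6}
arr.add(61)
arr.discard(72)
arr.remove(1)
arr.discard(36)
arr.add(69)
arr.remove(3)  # {6, 61, 69}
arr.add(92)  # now {6, 61, 69, 92}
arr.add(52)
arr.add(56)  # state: {6, 52, 56, 61, 69, 92}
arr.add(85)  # {6, 52, 56, 61, 69, 85, 92}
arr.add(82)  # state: {6, 52, 56, 61, 69, 82, 85, 92}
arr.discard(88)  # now {6, 52, 56, 61, 69, 82, 85, 92}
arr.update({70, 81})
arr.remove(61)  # {6, 52, 56, 69, 70, 81, 82, 85, 92}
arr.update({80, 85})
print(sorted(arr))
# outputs [6, 52, 56, 69, 70, 80, 81, 82, 85, 92]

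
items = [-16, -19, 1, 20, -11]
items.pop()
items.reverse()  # [20, 1, -19, -16]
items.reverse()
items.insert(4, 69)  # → [-16, -19, 1, 20, 69]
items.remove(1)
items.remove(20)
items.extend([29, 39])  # [-16, -19, 69, 29, 39]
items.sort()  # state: [-19, -16, 29, 39, 69]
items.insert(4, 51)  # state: [-19, -16, 29, 39, 51, 69]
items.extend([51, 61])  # [-19, -16, 29, 39, 51, 69, 51, 61]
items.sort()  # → [-19, -16, 29, 39, 51, 51, 61, 69]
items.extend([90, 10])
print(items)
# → [-19, -16, 29, 39, 51, 51, 61, 69, 90, 10]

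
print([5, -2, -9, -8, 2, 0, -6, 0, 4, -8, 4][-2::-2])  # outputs [-8, 0, 0, -8, -2]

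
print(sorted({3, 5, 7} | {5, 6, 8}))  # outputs [3, 5, 6, 7, 8]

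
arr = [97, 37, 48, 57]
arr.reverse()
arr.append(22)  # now [57, 48, 37, 97, 22]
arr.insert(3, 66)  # [57, 48, 37, 66, 97, 22]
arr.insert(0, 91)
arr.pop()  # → 22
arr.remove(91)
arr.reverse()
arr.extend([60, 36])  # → [97, 66, 37, 48, 57, 60, 36]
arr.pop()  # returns 36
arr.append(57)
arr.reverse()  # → [57, 60, 57, 48, 37, 66, 97]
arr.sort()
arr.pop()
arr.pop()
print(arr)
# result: [37, 48, 57, 57, 60]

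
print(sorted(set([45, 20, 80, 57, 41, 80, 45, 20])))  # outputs [20, 41, 45, 57, 80]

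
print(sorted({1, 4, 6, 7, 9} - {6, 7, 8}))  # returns [1, 4, 9]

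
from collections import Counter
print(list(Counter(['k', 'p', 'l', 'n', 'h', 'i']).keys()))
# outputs ['k', 'p', 'l', 'n', 'h', 'i']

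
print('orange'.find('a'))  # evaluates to 2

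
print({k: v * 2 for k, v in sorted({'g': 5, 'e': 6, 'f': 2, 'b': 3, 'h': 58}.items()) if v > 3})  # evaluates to {'e': 12, 'g': 10, 'h': 116}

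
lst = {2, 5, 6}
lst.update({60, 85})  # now {2, 5, 6, 60, 85}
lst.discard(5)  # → {2, 6, 60, 85}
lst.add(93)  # {2, 6, 60, 85, 93}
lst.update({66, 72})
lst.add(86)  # {2, 6, 60, 66, 72, 85, 86, 93}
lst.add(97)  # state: {2, 6, 60, 66, 72, 85, 86, 93, 97}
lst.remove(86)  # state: {2, 6, 60, 66, 72, 85, 93, 97}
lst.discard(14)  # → {2, 6, 60, 66, 72, 85, 93, 97}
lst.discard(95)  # {2, 6, 60, 66, 72, 85, 93, 97}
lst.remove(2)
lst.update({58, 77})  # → {6, 58, 60, 66, 72, 77, 85, 93, 97}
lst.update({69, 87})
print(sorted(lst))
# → [6, 58, 60, 66, 69, 72, 77, 85, 87, 93, 97]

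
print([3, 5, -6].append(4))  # None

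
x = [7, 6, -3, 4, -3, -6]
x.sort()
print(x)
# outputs [-6, -3, -3, 4, 6, 7]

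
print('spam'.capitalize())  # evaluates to Spam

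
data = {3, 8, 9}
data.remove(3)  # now {8, 9}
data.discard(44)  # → {8, 9}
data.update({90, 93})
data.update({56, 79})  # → {8, 9, 56, 79, 90, 93}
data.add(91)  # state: {8, 9, 56, 79, 90, 91, 93}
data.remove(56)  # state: {8, 9, 79, 90, 91, 93}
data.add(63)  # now {8, 9, 63, 79, 90, 91, 93}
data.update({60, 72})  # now {8, 9, 60, 63, 72, 79, 90, 91, 93}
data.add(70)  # {8, 9, 60, 63, 70, 72, 79, 90, 91, 93}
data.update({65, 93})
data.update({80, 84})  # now {8, 9, 60, 63, 65, 70, 72, 79, 80, 84, 90, 91, 93}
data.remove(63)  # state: {8, 9, 60, 65, 70, 72, 79, 80, 84, 90, 91, 93}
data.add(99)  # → {8, 9, 60, 65, 70, 72, 79, 80, 84, 90, 91, 93, 99}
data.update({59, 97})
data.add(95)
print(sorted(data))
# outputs [8, 9, 59, 60, 65, 70, 72, 79, 80, 84, 90, 91, 93, 95, 97, 99]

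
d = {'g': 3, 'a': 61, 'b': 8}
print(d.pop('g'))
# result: 3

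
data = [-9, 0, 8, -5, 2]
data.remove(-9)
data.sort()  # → [-5, 0, 2, 8]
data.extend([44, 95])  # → [-5, 0, 2, 8, 44, 95]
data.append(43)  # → [-5, 0, 2, 8, 44, 95, 43]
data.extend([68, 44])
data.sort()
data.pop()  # 95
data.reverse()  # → [68, 44, 44, 43, 8, 2, 0, -5]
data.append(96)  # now [68, 44, 44, 43, 8, 2, 0, -5, 96]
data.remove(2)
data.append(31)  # [68, 44, 44, 43, 8, 0, -5, 96, 31]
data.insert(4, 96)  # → [68, 44, 44, 43, 96, 8, 0, -5, 96, 31]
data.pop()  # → 31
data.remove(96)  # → [68, 44, 44, 43, 8, 0, -5, 96]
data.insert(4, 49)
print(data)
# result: [68, 44, 44, 43, 49, 8, 0, -5, 96]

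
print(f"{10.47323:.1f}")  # 10.5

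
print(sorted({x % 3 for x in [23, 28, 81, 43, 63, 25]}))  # [0, 1, 2]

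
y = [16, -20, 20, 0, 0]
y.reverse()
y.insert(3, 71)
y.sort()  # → [-20, 0, 0, 16, 20, 71]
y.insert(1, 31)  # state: [-20, 31, 0, 0, 16, 20, 71]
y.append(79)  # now [-20, 31, 0, 0, 16, 20, 71, 79]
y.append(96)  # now [-20, 31, 0, 0, 16, 20, 71, 79, 96]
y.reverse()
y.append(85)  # [96, 79, 71, 20, 16, 0, 0, 31, -20, 85]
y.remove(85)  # [96, 79, 71, 20, 16, 0, 0, 31, -20]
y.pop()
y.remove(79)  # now [96, 71, 20, 16, 0, 0, 31]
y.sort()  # [0, 0, 16, 20, 31, 71, 96]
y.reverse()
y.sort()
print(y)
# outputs [0, 0, 16, 20, 31, 71, 96]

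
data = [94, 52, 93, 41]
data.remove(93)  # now [94, 52, 41]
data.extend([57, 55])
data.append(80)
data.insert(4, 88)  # [94, 52, 41, 57, 88, 55, 80]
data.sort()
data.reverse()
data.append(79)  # [94, 88, 80, 57, 55, 52, 41, 79]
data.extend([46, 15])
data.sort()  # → [15, 41, 46, 52, 55, 57, 79, 80, 88, 94]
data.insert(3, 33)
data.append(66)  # [15, 41, 46, 33, 52, 55, 57, 79, 80, 88, 94, 66]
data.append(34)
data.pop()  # 34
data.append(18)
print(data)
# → [15, 41, 46, 33, 52, 55, 57, 79, 80, 88, 94, 66, 18]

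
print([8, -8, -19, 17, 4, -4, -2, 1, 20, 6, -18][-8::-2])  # [17, -8]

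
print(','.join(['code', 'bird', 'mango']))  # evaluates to code,bird,mango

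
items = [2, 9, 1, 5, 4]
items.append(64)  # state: [2, 9, 1, 5, 4, 64]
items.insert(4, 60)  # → [2, 9, 1, 5, 60, 4, 64]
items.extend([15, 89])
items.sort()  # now [1, 2, 4, 5, 9, 15, 60, 64, 89]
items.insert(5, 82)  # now [1, 2, 4, 5, 9, 82, 15, 60, 64, 89]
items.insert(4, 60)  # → [1, 2, 4, 5, 60, 9, 82, 15, 60, 64, 89]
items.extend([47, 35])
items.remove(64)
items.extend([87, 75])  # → [1, 2, 4, 5, 60, 9, 82, 15, 60, 89, 47, 35, 87, 75]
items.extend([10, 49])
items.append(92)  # [1, 2, 4, 5, 60, 9, 82, 15, 60, 89, 47, 35, 87, 75, 10, 49, 92]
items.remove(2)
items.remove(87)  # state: [1, 4, 5, 60, 9, 82, 15, 60, 89, 47, 35, 75, 10, 49, 92]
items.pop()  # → 92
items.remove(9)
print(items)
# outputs [1, 4, 5, 60, 82, 15, 60, 89, 47, 35, 75, 10, 49]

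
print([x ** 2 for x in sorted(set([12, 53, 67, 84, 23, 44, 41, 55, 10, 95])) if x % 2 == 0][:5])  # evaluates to [100, 144, 1936, 7056]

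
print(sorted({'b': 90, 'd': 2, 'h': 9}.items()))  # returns [('b', 90), ('d', 2), ('h', 9)]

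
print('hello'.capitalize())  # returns Hello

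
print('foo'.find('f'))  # 0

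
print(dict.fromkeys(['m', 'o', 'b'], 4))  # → {'m': 4, 'o': 4, 'b': 4}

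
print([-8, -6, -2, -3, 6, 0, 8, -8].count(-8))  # 2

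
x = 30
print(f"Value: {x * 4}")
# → Value: 120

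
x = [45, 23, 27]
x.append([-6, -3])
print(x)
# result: [45, 23, 27, [-6, -3]]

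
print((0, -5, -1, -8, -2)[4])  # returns -2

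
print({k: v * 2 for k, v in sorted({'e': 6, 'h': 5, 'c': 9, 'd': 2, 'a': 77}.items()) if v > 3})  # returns {'a': 154, 'c': 18, 'e': 12, 'h': 10}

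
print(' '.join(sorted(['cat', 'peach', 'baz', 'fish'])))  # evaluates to baz cat fish peach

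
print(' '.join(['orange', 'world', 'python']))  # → orange world python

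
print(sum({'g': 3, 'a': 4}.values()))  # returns 7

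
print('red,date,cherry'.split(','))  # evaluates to ['red', 'date', 'cherry']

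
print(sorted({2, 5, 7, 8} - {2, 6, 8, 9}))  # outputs [5, 7]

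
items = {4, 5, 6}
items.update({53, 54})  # {4, 5, 6, 53, 54}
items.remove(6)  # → {4, 5, 53, 54}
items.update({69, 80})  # {4, 5, 53, 54, 69, 80}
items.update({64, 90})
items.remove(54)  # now {4, 5, 53, 64, 69, 80, 90}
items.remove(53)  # {4, 5, 64, 69, 80, 90}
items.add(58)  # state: {4, 5, 58, 64, 69, 80, 90}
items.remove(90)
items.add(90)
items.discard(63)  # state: {4, 5, 58, 64, 69, 80, 90}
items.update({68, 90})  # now {4, 5, 58, 64, 68, 69, 80, 90}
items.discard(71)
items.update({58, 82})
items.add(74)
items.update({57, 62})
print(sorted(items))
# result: [4, 5, 57, 58, 62, 64, 68, 69, 74, 80, 82, 90]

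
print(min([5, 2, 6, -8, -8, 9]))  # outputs -8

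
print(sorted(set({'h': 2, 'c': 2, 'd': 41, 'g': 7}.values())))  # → [2, 7, 41]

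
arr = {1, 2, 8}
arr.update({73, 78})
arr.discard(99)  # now {1, 2, 8, 73, 78}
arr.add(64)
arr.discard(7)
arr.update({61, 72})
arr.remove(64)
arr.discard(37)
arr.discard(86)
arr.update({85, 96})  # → {1, 2, 8, 61, 72, 73, 78, 85, 96}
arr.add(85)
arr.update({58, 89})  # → {1, 2, 8, 58, 61, 72, 73, 78, 85, 89, 96}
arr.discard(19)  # {1, 2, 8, 58, 61, 72, 73, 78, 85, 89, 96}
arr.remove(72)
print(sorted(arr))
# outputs [1, 2, 8, 58, 61, 73, 78, 85, 89, 96]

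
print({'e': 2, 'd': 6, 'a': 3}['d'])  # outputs 6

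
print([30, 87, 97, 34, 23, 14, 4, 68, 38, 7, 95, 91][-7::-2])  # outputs [14, 34, 87]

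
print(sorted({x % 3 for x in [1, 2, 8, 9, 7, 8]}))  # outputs [0, 1, 2]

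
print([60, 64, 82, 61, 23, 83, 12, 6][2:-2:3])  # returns [82, 83]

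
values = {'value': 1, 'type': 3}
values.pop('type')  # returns 3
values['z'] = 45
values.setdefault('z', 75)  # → 45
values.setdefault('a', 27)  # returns 27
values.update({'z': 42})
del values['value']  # {'z': 42, 'a': 27}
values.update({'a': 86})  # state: {'z': 42, 'a': 86}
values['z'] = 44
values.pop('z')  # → 44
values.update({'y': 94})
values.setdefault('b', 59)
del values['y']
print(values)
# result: {'a': 86, 'b': 59}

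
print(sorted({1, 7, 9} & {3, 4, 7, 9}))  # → [7, 9]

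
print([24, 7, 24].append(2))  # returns None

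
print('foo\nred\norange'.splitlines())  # ['foo', 'red', 'orange']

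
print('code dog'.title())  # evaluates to Code Dog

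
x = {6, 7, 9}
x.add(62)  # {6, 7, 9, 62}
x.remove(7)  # {6, 9, 62}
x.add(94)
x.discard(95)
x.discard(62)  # {6, 9, 94}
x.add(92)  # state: {6, 9, 92, 94}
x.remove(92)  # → {6, 9, 94}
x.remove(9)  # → {6, 94}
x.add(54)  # {6, 54, 94}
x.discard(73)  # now {6, 54, 94}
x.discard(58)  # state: {6, 54, 94}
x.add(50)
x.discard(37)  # {6, 50, 54, 94}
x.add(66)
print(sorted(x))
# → [6, 50, 54, 66, 94]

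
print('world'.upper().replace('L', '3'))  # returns WOR3D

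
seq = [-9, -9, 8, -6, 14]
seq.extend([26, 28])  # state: [-9, -9, 8, -6, 14, 26, 28]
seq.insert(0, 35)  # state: [35, -9, -9, 8, -6, 14, 26, 28]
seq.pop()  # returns 28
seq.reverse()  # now [26, 14, -6, 8, -9, -9, 35]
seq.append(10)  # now [26, 14, -6, 8, -9, -9, 35, 10]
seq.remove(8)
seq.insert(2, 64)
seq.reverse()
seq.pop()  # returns 26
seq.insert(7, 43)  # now [10, 35, -9, -9, -6, 64, 14, 43]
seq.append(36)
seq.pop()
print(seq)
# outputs [10, 35, -9, -9, -6, 64, 14, 43]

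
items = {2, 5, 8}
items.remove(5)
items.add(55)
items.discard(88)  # {2, 8, 55}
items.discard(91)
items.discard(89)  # {2, 8, 55}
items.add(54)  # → {2, 8, 54, 55}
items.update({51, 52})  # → {2, 8, 51, 52, 54, 55}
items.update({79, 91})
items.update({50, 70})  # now {2, 8, 50, 51, 52, 54, 55, 70, 79, 91}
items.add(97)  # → {2, 8, 50, 51, 52, 54, 55, 70, 79, 91, 97}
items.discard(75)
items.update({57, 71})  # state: {2, 8, 50, 51, 52, 54, 55, 57, 70, 71, 79, 91, 97}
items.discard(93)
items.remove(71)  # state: {2, 8, 50, 51, 52, 54, 55, 57, 70, 79, 91, 97}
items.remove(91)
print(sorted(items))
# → [2, 8, 50, 51, 52, 54, 55, 57, 70, 79, 97]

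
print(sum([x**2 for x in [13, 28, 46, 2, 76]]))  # 8849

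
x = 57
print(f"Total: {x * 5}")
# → Total: 285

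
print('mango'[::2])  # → mno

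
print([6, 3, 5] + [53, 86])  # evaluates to [6, 3, 5, 53, 86]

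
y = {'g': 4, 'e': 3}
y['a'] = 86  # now {'g': 4, 'e': 3, 'a': 86}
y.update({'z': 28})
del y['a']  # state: {'g': 4, 'e': 3, 'z': 28}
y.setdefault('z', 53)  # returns 28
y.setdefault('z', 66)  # 28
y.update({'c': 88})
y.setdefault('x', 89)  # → 89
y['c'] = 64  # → {'g': 4, 'e': 3, 'z': 28, 'c': 64, 'x': 89}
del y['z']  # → {'g': 4, 'e': 3, 'c': 64, 'x': 89}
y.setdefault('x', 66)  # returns 89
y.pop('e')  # 3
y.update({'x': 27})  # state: {'g': 4, 'c': 64, 'x': 27}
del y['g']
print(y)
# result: {'c': 64, 'x': 27}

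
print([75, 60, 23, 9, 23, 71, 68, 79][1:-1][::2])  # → [60, 9, 71]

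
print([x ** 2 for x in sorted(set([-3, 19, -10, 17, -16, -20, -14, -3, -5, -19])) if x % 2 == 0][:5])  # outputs [400, 256, 196, 100]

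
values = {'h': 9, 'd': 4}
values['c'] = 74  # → {'h': 9, 'd': 4, 'c': 74}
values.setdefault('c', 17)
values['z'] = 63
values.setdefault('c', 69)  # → 74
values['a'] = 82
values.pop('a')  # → 82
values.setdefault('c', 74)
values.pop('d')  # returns 4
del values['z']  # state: {'h': 9, 'c': 74}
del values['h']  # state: {'c': 74}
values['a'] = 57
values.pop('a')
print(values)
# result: {'c': 74}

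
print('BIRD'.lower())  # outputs bird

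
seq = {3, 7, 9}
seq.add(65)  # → {3, 7, 9, 65}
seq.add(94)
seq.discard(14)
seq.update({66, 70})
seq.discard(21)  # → {3, 7, 9, 65, 66, 70, 94}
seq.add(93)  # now {3, 7, 9, 65, 66, 70, 93, 94}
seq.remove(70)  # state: {3, 7, 9, 65, 66, 93, 94}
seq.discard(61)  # {3, 7, 9, 65, 66, 93, 94}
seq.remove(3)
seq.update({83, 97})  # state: {7, 9, 65, 66, 83, 93, 94, 97}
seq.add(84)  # {7, 9, 65, 66, 83, 84, 93, 94, 97}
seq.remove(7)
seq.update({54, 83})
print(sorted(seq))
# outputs [9, 54, 65, 66, 83, 84, 93, 94, 97]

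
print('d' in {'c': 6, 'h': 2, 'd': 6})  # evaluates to True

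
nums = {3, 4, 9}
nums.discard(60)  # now {3, 4, 9}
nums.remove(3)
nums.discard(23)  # {4, 9}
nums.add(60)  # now {4, 9, 60}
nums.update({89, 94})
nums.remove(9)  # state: {4, 60, 89, 94}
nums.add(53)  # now {4, 53, 60, 89, 94}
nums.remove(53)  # {4, 60, 89, 94}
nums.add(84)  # {4, 60, 84, 89, 94}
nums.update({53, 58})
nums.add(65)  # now {4, 53, 58, 60, 65, 84, 89, 94}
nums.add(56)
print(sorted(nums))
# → [4, 53, 56, 58, 60, 65, 84, 89, 94]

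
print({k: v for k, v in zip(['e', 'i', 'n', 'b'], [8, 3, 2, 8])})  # {'e': 8, 'i': 3, 'n': 2, 'b': 8}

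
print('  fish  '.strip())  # fish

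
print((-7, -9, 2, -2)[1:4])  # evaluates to (-9, 2, -2)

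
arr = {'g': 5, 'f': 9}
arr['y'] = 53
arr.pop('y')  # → 53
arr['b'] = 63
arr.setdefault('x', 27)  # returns 27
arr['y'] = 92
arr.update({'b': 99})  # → {'g': 5, 'f': 9, 'b': 99, 'x': 27, 'y': 92}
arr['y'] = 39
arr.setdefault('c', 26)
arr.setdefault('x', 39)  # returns 27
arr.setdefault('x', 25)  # 27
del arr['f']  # {'g': 5, 'b': 99, 'x': 27, 'y': 39, 'c': 26}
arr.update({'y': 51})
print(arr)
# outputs {'g': 5, 'b': 99, 'x': 27, 'y': 51, 'c': 26}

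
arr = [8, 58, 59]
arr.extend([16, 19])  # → [8, 58, 59, 16, 19]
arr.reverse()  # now [19, 16, 59, 58, 8]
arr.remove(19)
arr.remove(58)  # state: [16, 59, 8]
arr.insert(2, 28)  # [16, 59, 28, 8]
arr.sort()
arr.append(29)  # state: [8, 16, 28, 59, 29]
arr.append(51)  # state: [8, 16, 28, 59, 29, 51]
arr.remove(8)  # [16, 28, 59, 29, 51]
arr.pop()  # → 51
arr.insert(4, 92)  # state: [16, 28, 59, 29, 92]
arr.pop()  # 92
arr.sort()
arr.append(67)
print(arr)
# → [16, 28, 29, 59, 67]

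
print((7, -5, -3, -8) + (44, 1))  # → (7, -5, -3, -8, 44, 1)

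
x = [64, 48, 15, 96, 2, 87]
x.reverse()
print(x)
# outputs [87, 2, 96, 15, 48, 64]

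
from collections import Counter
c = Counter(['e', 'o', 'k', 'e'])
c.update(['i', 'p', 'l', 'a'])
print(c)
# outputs Counter({'e': 2, 'o': 1, 'k': 1, 'i': 1, 'p': 1, 'l': 1, 'a': 1})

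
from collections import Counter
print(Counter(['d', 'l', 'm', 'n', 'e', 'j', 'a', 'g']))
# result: Counter({'d': 1, 'l': 1, 'm': 1, 'n': 1, 'e': 1, 'j': 1, 'a': 1, 'g': 1})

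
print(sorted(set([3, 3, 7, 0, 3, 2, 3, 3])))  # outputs [0, 2, 3, 7]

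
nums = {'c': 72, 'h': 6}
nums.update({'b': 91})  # {'c': 72, 'h': 6, 'b': 91}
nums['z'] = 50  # {'c': 72, 'h': 6, 'b': 91, 'z': 50}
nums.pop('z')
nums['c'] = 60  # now {'c': 60, 'h': 6, 'b': 91}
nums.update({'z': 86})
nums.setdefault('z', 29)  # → 86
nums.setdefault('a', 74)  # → 74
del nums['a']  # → {'c': 60, 'h': 6, 'b': 91, 'z': 86}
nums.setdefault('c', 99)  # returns 60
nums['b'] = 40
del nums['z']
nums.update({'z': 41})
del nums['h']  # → {'c': 60, 'b': 40, 'z': 41}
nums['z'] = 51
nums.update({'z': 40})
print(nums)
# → {'c': 60, 'b': 40, 'z': 40}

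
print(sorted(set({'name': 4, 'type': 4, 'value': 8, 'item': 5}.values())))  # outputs [4, 5, 8]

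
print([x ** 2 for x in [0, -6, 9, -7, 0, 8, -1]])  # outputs [0, 36, 81, 49, 0, 64, 1]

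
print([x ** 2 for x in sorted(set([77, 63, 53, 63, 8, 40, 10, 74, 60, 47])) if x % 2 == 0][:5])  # [64, 100, 1600, 3600, 5476]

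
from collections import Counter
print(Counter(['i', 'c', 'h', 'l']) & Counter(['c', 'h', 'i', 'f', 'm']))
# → Counter({'i': 1, 'c': 1, 'h': 1})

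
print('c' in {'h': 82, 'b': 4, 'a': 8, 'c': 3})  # True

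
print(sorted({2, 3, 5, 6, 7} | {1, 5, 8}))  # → [1, 2, 3, 5, 6, 7, 8]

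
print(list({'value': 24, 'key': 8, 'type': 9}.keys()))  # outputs ['value', 'key', 'type']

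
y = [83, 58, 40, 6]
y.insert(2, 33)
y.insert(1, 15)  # [83, 15, 58, 33, 40, 6]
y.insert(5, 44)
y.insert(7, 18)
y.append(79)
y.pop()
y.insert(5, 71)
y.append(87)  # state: [83, 15, 58, 33, 40, 71, 44, 6, 18, 87]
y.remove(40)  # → [83, 15, 58, 33, 71, 44, 6, 18, 87]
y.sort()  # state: [6, 15, 18, 33, 44, 58, 71, 83, 87]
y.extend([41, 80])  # [6, 15, 18, 33, 44, 58, 71, 83, 87, 41, 80]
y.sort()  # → [6, 15, 18, 33, 41, 44, 58, 71, 80, 83, 87]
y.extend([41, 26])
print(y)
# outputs [6, 15, 18, 33, 41, 44, 58, 71, 80, 83, 87, 41, 26]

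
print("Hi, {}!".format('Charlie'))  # Hi, Charlie!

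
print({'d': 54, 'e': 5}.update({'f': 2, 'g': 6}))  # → None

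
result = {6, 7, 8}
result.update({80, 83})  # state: {6, 7, 8, 80, 83}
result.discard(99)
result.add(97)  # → {6, 7, 8, 80, 83, 97}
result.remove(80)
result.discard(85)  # {6, 7, 8, 83, 97}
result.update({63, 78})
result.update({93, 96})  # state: {6, 7, 8, 63, 78, 83, 93, 96, 97}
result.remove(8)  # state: {6, 7, 63, 78, 83, 93, 96, 97}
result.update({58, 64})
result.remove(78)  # {6, 7, 58, 63, 64, 83, 93, 96, 97}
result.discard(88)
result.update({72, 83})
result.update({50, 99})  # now {6, 7, 50, 58, 63, 64, 72, 83, 93, 96, 97, 99}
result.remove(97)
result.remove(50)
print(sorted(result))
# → [6, 7, 58, 63, 64, 72, 83, 93, 96, 99]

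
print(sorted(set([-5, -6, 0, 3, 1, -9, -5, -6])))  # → [-9, -6, -5, 0, 1, 3]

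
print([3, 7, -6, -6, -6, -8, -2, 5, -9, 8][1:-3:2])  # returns [7, -6, -8]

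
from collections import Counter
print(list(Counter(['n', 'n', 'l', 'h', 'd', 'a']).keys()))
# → ['n', 'l', 'h', 'd', 'a']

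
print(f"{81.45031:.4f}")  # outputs 81.4503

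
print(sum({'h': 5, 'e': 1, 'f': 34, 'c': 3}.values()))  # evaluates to 43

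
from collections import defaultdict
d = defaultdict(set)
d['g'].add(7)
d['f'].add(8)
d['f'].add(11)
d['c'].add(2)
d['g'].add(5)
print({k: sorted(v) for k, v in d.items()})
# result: {'g': [5, 7], 'f': [8, 11], 'c': [2]}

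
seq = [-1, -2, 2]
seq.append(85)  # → [-1, -2, 2, 85]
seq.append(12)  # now [-1, -2, 2, 85, 12]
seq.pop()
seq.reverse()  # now [85, 2, -2, -1]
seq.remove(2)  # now [85, -2, -1]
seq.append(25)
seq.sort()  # [-2, -1, 25, 85]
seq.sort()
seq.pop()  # 85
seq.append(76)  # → [-2, -1, 25, 76]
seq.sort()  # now [-2, -1, 25, 76]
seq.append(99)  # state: [-2, -1, 25, 76, 99]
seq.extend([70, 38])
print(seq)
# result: [-2, -1, 25, 76, 99, 70, 38]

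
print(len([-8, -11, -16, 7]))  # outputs 4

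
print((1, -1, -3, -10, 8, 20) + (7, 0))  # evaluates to (1, -1, -3, -10, 8, 20, 7, 0)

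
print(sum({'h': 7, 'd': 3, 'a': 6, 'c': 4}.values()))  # 20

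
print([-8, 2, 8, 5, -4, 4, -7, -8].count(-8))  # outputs 2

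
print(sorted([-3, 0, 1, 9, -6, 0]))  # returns [-6, -3, 0, 0, 1, 9]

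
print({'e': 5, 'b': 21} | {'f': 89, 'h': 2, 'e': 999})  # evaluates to {'e': 999, 'b': 21, 'f': 89, 'h': 2}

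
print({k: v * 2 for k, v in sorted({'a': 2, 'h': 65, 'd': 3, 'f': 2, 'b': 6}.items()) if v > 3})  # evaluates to {'b': 12, 'h': 130}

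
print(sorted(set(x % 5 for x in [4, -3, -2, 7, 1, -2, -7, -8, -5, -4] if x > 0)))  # [1, 2, 4]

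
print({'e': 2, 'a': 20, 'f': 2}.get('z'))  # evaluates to None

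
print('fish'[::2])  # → fs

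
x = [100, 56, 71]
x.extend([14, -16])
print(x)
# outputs [100, 56, 71, 14, -16]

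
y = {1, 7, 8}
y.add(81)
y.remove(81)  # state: {1, 7, 8}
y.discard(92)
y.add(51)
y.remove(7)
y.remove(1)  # {8, 51}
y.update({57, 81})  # {8, 51, 57, 81}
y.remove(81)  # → {8, 51, 57}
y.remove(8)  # {51, 57}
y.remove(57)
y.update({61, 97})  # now {51, 61, 97}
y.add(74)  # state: {51, 61, 74, 97}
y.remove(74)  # {51, 61, 97}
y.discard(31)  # {51, 61, 97}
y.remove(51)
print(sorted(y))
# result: [61, 97]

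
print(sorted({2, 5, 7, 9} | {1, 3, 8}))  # [1, 2, 3, 5, 7, 8, 9]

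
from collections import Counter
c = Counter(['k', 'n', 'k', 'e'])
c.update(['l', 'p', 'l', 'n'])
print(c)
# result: Counter({'k': 2, 'n': 2, 'l': 2, 'e': 1, 'p': 1})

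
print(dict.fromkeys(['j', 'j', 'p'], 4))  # {'j': 4, 'p': 4}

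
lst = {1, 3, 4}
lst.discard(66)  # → {1, 3, 4}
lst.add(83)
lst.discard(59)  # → {1, 3, 4, 83}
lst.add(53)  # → {1, 3, 4, 53, 83}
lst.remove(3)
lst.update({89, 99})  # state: {1, 4, 53, 83, 89, 99}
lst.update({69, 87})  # {1, 4, 53, 69, 83, 87, 89, 99}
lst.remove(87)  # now {1, 4, 53, 69, 83, 89, 99}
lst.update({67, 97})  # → {1, 4, 53, 67, 69, 83, 89, 97, 99}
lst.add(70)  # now {1, 4, 53, 67, 69, 70, 83, 89, 97, 99}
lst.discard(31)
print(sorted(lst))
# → [1, 4, 53, 67, 69, 70, 83, 89, 97, 99]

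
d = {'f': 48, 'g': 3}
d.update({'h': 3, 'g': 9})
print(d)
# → {'f': 48, 'g': 9, 'h': 3}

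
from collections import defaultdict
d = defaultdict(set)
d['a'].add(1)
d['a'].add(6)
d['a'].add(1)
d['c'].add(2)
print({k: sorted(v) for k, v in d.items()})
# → {'a': [1, 6], 'c': [2]}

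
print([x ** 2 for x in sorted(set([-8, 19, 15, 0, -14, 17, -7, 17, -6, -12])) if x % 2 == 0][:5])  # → [196, 144, 64, 36, 0]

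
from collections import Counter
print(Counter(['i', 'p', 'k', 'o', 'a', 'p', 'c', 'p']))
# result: Counter({'p': 3, 'i': 1, 'k': 1, 'o': 1, 'a': 1, 'c': 1})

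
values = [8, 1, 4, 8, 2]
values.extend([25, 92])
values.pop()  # 92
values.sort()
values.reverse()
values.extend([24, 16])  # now [25, 8, 8, 4, 2, 1, 24, 16]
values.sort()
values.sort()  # [1, 2, 4, 8, 8, 16, 24, 25]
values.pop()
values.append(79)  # [1, 2, 4, 8, 8, 16, 24, 79]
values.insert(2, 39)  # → [1, 2, 39, 4, 8, 8, 16, 24, 79]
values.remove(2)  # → [1, 39, 4, 8, 8, 16, 24, 79]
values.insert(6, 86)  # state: [1, 39, 4, 8, 8, 16, 86, 24, 79]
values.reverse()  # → [79, 24, 86, 16, 8, 8, 4, 39, 1]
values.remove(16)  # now [79, 24, 86, 8, 8, 4, 39, 1]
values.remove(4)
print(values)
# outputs [79, 24, 86, 8, 8, 39, 1]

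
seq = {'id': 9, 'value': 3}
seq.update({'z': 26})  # {'id': 9, 'value': 3, 'z': 26}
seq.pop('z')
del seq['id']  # {'value': 3}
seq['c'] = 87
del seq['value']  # {'c': 87}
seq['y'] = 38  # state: {'c': 87, 'y': 38}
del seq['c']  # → {'y': 38}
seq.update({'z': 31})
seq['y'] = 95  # {'y': 95, 'z': 31}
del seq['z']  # {'y': 95}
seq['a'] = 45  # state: {'y': 95, 'a': 45}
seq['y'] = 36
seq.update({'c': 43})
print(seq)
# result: {'y': 36, 'a': 45, 'c': 43}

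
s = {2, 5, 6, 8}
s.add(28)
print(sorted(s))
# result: [2, 5, 6, 8, 28]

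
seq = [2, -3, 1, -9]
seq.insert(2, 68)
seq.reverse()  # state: [-9, 1, 68, -3, 2]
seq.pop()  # 2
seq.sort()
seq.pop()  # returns 68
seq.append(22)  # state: [-9, -3, 1, 22]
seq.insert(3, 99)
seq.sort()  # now [-9, -3, 1, 22, 99]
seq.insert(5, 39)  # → [-9, -3, 1, 22, 99, 39]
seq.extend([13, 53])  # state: [-9, -3, 1, 22, 99, 39, 13, 53]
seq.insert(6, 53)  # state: [-9, -3, 1, 22, 99, 39, 53, 13, 53]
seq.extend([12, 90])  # [-9, -3, 1, 22, 99, 39, 53, 13, 53, 12, 90]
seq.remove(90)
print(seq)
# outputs [-9, -3, 1, 22, 99, 39, 53, 13, 53, 12]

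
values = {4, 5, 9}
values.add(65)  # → {4, 5, 9, 65}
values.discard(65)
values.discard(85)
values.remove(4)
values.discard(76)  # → {5, 9}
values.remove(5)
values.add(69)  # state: {9, 69}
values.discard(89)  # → {9, 69}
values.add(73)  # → {9, 69, 73}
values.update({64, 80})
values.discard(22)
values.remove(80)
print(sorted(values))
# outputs [9, 64, 69, 73]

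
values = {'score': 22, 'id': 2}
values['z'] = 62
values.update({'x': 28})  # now {'score': 22, 'id': 2, 'z': 62, 'x': 28}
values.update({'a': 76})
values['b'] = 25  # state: {'score': 22, 'id': 2, 'z': 62, 'x': 28, 'a': 76, 'b': 25}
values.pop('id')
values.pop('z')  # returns 62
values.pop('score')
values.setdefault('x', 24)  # 28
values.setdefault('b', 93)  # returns 25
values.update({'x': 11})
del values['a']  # {'x': 11, 'b': 25}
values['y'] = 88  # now {'x': 11, 'b': 25, 'y': 88}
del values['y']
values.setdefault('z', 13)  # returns 13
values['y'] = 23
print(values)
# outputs {'x': 11, 'b': 25, 'z': 13, 'y': 23}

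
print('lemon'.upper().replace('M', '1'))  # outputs LE1ON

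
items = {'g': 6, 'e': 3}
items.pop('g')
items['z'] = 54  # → {'e': 3, 'z': 54}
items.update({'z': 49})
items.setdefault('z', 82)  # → 49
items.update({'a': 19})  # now {'e': 3, 'z': 49, 'a': 19}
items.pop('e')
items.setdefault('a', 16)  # 19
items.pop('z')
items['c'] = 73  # {'a': 19, 'c': 73}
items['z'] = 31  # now {'a': 19, 'c': 73, 'z': 31}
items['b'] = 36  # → {'a': 19, 'c': 73, 'z': 31, 'b': 36}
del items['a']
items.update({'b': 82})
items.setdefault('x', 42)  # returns 42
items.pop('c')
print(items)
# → {'z': 31, 'b': 82, 'x': 42}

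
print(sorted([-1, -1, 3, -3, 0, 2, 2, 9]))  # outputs [-3, -1, -1, 0, 2, 2, 3, 9]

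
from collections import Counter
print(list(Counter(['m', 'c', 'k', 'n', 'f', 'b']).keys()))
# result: ['m', 'c', 'k', 'n', 'f', 'b']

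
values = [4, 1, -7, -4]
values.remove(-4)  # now [4, 1, -7]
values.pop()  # -7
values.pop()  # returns 1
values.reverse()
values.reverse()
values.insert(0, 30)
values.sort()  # [4, 30]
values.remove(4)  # [30]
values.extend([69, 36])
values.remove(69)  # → [30, 36]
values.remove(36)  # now [30]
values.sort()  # [30]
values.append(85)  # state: [30, 85]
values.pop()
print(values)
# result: [30]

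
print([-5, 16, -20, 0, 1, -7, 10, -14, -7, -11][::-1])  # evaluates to [-11, -7, -14, 10, -7, 1, 0, -20, 16, -5]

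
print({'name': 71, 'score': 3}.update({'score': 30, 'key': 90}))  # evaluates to None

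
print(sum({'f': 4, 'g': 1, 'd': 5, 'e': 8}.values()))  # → 18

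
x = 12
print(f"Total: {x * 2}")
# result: Total: 24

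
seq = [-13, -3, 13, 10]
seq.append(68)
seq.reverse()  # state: [68, 10, 13, -3, -13]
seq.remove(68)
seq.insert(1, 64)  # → [10, 64, 13, -3, -13]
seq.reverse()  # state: [-13, -3, 13, 64, 10]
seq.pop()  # 10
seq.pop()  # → 64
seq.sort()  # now [-13, -3, 13]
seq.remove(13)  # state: [-13, -3]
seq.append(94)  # [-13, -3, 94]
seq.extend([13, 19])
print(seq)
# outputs [-13, -3, 94, 13, 19]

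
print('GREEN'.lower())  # green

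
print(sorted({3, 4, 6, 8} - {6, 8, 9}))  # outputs [3, 4]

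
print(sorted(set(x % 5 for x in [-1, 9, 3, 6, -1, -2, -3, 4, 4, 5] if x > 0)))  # [0, 1, 3, 4]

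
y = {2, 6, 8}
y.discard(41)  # {2, 6, 8}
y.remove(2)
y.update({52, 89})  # {6, 8, 52, 89}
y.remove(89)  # {6, 8, 52}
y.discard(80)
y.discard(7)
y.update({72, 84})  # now {6, 8, 52, 72, 84}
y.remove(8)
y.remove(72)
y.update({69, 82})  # {6, 52, 69, 82, 84}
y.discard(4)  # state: {6, 52, 69, 82, 84}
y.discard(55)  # {6, 52, 69, 82, 84}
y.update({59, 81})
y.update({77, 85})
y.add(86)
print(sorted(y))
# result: [6, 52, 59, 69, 77, 81, 82, 84, 85, 86]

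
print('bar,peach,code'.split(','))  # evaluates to ['bar', 'peach', 'code']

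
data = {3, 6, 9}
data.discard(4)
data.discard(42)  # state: {3, 6, 9}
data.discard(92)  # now {3, 6, 9}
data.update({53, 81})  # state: {3, 6, 9, 53, 81}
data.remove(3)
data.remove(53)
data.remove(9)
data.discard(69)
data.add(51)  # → {6, 51, 81}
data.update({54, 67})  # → {6, 51, 54, 67, 81}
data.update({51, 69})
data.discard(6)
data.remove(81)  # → {51, 54, 67, 69}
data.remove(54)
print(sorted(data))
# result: [51, 67, 69]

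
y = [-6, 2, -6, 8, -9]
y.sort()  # [-9, -6, -6, 2, 8]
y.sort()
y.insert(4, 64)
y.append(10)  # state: [-9, -6, -6, 2, 64, 8, 10]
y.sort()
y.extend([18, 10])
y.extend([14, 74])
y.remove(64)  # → [-9, -6, -6, 2, 8, 10, 18, 10, 14, 74]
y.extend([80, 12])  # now [-9, -6, -6, 2, 8, 10, 18, 10, 14, 74, 80, 12]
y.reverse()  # [12, 80, 74, 14, 10, 18, 10, 8, 2, -6, -6, -9]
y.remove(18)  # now [12, 80, 74, 14, 10, 10, 8, 2, -6, -6, -9]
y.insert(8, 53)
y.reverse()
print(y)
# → [-9, -6, -6, 53, 2, 8, 10, 10, 14, 74, 80, 12]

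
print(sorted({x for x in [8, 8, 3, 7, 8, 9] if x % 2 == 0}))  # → [8]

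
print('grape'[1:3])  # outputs ra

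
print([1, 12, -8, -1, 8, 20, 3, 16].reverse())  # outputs None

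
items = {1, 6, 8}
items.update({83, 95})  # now {1, 6, 8, 83, 95}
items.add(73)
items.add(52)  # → {1, 6, 8, 52, 73, 83, 95}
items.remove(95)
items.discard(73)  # {1, 6, 8, 52, 83}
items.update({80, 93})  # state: {1, 6, 8, 52, 80, 83, 93}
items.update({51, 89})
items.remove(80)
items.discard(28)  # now {1, 6, 8, 51, 52, 83, 89, 93}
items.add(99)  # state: {1, 6, 8, 51, 52, 83, 89, 93, 99}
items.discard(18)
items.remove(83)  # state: {1, 6, 8, 51, 52, 89, 93, 99}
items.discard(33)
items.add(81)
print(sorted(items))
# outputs [1, 6, 8, 51, 52, 81, 89, 93, 99]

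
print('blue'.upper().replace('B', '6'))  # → 6LUE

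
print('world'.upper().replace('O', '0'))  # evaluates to W0RLD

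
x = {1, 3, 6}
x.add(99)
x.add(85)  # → {1, 3, 6, 85, 99}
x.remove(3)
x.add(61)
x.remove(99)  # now {1, 6, 61, 85}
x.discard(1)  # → {6, 61, 85}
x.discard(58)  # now {6, 61, 85}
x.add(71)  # {6, 61, 71, 85}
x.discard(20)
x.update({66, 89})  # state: {6, 61, 66, 71, 85, 89}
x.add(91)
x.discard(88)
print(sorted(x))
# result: [6, 61, 66, 71, 85, 89, 91]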